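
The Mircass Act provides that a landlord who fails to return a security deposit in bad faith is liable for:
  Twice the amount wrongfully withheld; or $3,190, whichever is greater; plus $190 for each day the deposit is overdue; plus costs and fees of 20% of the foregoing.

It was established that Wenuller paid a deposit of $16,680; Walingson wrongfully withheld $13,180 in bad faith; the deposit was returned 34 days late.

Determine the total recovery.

$39,384

Doubled: 2 × $13,180 = $26,360
Minimum $3,190: $26,360 meets the minimum, no increase.
Late-return penalty: 34 × $190 = $6,460
Damages plus late penalty: $26,360 + $6,460 = $32,820
Costs and fees: 20% of $32,820 = $6,564
Total recovery: $32,820 + $6,564 = $39,384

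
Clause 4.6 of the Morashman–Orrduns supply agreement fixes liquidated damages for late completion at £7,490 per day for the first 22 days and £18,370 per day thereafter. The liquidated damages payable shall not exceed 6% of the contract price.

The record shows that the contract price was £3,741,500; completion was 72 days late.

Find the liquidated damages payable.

£224,490

First 22 days: 22 × £7,490 = £164,780
Remaining days: (72 − 22) × £18,370 = £918,500
Accrued per-day damages: £164,780 + £918,500 = £1,083,280
Cap: 6% of £3,741,500 = £224,490
Cap at £224,490: £1,083,280 exceeds the cap → £224,490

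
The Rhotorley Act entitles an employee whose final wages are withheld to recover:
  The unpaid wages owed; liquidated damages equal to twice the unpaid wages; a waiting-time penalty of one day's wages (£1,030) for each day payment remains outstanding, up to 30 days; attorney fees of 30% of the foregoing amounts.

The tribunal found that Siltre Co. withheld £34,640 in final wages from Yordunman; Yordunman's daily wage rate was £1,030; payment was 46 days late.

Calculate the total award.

Doubled: 2 × £34,640 = £69,280
Penalty days: min(46, 30) = 30
Waiting-time penalty: 30 × £1,030 = £30,900
Subtotal: £34,640 + £69,280 + £30,900 = £134,820
Attorney fees: 30% of £134,820 = £40,446
Total award: £134,820 + £40,446 = £175,266

£175,266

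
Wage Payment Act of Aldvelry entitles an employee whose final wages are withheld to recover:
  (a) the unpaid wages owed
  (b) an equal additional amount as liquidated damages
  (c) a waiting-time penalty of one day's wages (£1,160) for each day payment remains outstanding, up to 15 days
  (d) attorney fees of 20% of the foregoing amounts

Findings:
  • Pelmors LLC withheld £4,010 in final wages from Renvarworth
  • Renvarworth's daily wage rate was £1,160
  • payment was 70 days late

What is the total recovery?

Liquidated damages (equal amount): £4,010
Penalty days: min(70, 15) = 15
Waiting-time penalty: 15 × £1,160 = £17,400
Subtotal: £4,010 + £4,010 + £17,400 = £25,420
Attorney fees: 20% of £25,420 = £5,084
Total award: £25,420 + £5,084 = £30,504

£30,504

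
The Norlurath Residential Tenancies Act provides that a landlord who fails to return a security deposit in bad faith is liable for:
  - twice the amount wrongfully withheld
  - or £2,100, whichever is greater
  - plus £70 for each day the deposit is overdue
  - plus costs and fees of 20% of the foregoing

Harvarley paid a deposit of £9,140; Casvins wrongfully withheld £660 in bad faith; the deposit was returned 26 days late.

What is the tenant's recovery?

£4,704

Doubled: 2 × £660 = £1,320
Minimum £2,100: £1,320 is below the minimum → £2,100
Late-return penalty: 26 × £70 = £1,820
Damages plus late penalty: £2,100 + £1,820 = £3,920
Costs and fees: 20% of £3,920 = £784
Total recovery: £3,920 + £784 = £4,704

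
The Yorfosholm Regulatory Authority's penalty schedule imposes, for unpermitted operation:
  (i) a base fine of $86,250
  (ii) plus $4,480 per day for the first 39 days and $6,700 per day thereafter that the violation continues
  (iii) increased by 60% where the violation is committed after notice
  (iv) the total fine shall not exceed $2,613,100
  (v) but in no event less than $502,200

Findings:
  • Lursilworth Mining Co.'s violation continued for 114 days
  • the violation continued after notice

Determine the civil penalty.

$1,221,552

First 39 days: 39 × $4,480 = $174,720
Remaining days: (114 − 39) × $6,700 = $502,500
Per-day component: $174,720 + $502,500 = $677,220
Base plus per-day: $86,250 + $677,220 = $763,470
Enhancement: 60% of $763,470 = $458,082
Enhanced fine: $763,470 + $458,082 = $1,221,552
Cap at $2,613,100: $1,221,552 is within the cap, no reduction.
Minimum $502,200: $1,221,552 meets the minimum, no increase.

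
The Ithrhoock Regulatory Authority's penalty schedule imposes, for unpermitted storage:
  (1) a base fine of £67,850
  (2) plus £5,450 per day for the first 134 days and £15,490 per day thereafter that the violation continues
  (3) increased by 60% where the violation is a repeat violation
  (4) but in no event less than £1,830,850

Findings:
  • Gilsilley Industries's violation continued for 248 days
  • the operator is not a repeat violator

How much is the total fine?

£2,564,010

First 134 days: 134 × £5,450 = £730,300
Remaining days: (248 − 134) × £15,490 = £1,765,860
Per-day component: £730,300 + £1,765,860 = £2,496,160
Base plus per-day: £67,850 + £2,496,160 = £2,564,010
The operator is not a repeat violator: no 60% increase.
Minimum £1,830,850: £2,564,010 meets the minimum, no increase.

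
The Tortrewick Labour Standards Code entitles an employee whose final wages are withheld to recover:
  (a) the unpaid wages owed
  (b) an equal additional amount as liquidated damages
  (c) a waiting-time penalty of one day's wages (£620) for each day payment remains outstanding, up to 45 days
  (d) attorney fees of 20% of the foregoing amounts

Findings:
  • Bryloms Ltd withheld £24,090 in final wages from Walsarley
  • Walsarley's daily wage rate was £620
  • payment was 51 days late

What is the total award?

£91,296

Liquidated damages (equal amount): £24,090
Penalty days: min(51, 45) = 45
Waiting-time penalty: 45 × £620 = £27,900
Subtotal: £24,090 + £24,090 + £27,900 = £76,080
Attorney fees: 20% of £76,080 = £15,216
Total award: £76,080 + £15,216 = £91,296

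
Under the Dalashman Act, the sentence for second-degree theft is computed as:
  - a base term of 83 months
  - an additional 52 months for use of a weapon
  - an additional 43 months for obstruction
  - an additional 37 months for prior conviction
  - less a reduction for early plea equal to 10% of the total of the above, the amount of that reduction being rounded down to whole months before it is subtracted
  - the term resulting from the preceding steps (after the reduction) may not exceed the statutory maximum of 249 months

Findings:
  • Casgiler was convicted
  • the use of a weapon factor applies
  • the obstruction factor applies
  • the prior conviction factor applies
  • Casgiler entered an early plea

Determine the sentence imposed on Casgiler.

Use of a weapon enhancement: +52 months
Obstruction enhancement: +43 months
Prior conviction enhancement: +37 months
Adjusted term: 83 months + 52 months + 43 months + 37 months = 215 months
Early plea reduction: 10% of 215 months = 21 months (rounded down)
After reduction: 215 − 21 = 194 months
Cap at 249 months: 194 months is within the cap, no reduction.

194 months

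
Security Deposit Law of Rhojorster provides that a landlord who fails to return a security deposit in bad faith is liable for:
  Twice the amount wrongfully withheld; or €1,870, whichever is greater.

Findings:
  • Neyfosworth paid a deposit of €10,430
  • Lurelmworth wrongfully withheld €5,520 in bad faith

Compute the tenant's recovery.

€11,040

Doubled: 2 × €5,520 = €11,040
Minimum €1,870: €11,040 meets the minimum, no increase.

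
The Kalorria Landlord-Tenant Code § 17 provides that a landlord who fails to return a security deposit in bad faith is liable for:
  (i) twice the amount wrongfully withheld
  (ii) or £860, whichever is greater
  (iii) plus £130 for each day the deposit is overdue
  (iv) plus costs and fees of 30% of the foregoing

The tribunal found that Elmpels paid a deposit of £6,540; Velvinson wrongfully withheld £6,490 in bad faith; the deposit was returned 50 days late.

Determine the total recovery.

Doubled: 2 × £6,490 = £12,980
Minimum £860: £12,980 meets the minimum, no increase.
Late-return penalty: 50 × £130 = £6,500
Damages plus late penalty: £12,980 + £6,500 = £19,480
Costs and fees: 30% of £19,480 = £5,844
Total recovery: £19,480 + £5,844 = £25,324

£25,324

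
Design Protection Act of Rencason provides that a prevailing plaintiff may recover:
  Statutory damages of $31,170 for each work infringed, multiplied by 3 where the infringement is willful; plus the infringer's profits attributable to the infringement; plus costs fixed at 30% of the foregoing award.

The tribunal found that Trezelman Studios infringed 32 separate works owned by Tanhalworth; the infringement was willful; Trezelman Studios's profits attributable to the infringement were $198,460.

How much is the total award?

Award: $4,148,014

Statutory damages: 32 × $31,170 = $997,440
Trebled: 3 × $997,440 = $2,992,320
Combined award: $2,992,320 + $198,460 = $3,190,780
Costs: 30% of $3,190,780 = $957,234
Award plus costs: $3,190,780 + $957,234 = $4,148,014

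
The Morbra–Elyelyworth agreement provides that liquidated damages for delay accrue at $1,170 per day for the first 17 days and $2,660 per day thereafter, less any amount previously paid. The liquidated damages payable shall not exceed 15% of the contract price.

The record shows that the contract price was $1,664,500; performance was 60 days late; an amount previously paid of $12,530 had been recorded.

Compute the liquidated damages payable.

$121,740

First 17 days: 17 × $1,170 = $19,890
Remaining days: (60 − 17) × $2,660 = $114,380
Accrued per-day damages: $19,890 + $114,380 = $134,270
Less amount previously paid: $134,270 − $12,530 = $121,740
Cap: 15% of $1,664,500 = $249,675
Cap at $249,675: $121,740 is within the cap, no reduction.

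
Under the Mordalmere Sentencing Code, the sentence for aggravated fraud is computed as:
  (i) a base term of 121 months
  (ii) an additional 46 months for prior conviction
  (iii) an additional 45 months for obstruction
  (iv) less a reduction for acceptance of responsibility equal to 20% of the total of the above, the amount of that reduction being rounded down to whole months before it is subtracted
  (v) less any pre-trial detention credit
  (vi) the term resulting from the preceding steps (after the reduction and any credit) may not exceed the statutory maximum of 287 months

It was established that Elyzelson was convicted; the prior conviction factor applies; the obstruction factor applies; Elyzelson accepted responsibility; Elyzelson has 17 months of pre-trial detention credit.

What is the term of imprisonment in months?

Prior conviction enhancement: +46 months
Obstruction enhancement: +45 months
Adjusted term: 121 months + 46 months + 45 months = 212 months
Acceptance of responsibility reduction: 20% of 212 months = 42 months (rounded down)
After reduction: 212 − 42 = 170 months
Less pre-trial detention credit: 170 months − 17 months = 153 months
Cap at 287 months: 153 months is within the cap, no reduction.

153 months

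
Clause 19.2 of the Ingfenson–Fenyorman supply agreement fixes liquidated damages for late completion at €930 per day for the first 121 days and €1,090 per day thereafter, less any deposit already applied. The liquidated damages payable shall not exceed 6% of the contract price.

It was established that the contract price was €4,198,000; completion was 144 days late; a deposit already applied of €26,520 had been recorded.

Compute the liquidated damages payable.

€111,080

First 121 days: 121 × €930 = €112,530
Remaining days: (144 − 121) × €1,090 = €25,070
Accrued per-day damages: €112,530 + €25,070 = €137,600
Less deposit already applied: €137,600 − €26,520 = €111,080
Cap: 6% of €4,198,000 = €251,880
Cap at €251,880: €111,080 is within the cap, no reduction.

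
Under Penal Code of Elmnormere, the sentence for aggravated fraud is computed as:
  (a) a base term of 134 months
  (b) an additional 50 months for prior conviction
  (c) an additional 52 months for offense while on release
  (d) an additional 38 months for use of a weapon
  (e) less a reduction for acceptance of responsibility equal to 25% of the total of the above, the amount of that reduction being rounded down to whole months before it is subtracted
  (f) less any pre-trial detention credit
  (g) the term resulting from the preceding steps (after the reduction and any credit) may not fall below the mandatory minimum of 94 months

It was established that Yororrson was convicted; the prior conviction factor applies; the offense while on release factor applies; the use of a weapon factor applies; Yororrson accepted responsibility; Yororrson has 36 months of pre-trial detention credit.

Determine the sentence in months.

Prior conviction enhancement: +50 months
Offense while on release enhancement: +52 months
Use of a weapon enhancement: +38 months
Adjusted term: 134 months + 50 months + 52 months + 38 months = 274 months
Acceptance of responsibility reduction: 25% of 274 months = 68 months (rounded down)
After reduction: 274 − 68 = 206 months
Less pre-trial detention credit: 206 months − 36 months = 170 months
Minimum 94 months: 170 months meets the minimum, no increase.

170 months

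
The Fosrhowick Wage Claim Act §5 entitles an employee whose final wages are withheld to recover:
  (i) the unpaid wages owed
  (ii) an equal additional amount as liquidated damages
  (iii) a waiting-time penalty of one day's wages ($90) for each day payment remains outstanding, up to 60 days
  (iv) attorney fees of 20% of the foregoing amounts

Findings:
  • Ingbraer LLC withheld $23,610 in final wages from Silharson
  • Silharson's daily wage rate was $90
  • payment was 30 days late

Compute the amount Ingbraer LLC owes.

Liquidated damages (equal amount): $23,610
Penalty days: min(30, 60) = 30
Waiting-time penalty: 30 × $90 = $2,700
Subtotal: $23,610 + $23,610 + $2,700 = $49,920
Attorney fees: 20% of $49,920 = $9,984
Total award: $49,920 + $9,984 = $59,904

$59,904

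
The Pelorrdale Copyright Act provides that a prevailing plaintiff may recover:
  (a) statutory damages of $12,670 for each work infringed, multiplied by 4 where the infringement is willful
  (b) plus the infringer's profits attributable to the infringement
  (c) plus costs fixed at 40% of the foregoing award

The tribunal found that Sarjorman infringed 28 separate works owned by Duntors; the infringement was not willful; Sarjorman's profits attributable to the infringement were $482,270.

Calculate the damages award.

Statutory damages: 28 × $12,670 = $354,760
Infringement not willful: no ×4 enhancement.
Combined award: $354,760 + $482,270 = $837,030
Costs: 40% of $837,030 = $334,812
Award plus costs: $837,030 + $334,812 = $1,171,842

$1,171,842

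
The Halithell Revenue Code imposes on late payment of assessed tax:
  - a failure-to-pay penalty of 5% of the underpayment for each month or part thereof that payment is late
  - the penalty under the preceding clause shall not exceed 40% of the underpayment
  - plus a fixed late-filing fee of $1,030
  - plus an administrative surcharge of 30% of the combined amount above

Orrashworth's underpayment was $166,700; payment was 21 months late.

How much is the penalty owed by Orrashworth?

Accrued rate: 5% × 21 = 105%, capped at 40% → 40%
Failure-to-pay penalty: 40% of $166,700 = $66,680
Penalty before surcharge: $66,680 + $1,030 = $67,710
Administrative surcharge: 30% of $67,710 = $20,313
Total penalty: $67,710 + $20,313 = $88,023

$88,023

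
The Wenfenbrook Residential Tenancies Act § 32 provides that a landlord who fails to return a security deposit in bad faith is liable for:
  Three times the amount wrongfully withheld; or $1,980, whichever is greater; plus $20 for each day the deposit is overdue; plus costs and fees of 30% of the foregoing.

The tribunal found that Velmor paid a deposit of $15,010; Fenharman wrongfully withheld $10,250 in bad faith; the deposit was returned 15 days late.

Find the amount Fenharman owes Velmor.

$40,365

Trebled: 3 × $10,250 = $30,750
Minimum $1,980: $30,750 meets the minimum, no increase.
Late-return penalty: 15 × $20 = $300
Damages plus late penalty: $30,750 + $300 = $31,050
Costs and fees: 30% of $31,050 = $9,315
Total recovery: $31,050 + $9,315 = $40,365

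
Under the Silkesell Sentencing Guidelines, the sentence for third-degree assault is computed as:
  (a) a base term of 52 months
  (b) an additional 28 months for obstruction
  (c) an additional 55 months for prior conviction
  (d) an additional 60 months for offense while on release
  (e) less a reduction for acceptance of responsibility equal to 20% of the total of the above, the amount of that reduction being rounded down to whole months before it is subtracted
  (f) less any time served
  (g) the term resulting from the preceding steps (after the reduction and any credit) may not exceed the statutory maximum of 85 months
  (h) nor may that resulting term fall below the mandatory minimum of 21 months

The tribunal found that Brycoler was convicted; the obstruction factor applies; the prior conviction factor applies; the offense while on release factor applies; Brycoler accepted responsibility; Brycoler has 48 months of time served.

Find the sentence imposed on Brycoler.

85 months

Obstruction enhancement: +28 months
Prior conviction enhancement: +55 months
Offense while on release enhancement: +60 months
Adjusted term: 52 months + 28 months + 55 months + 60 months = 195 months
Acceptance of responsibility reduction: 20% of 195 months = 39 months (rounded down)
After reduction: 195 − 39 = 156 months
Less time served: 156 months − 48 months = 108 months
Cap at 85 months: 108 months exceeds the cap → 85 months
Minimum 21 months: 85 months meets the minimum, no increase.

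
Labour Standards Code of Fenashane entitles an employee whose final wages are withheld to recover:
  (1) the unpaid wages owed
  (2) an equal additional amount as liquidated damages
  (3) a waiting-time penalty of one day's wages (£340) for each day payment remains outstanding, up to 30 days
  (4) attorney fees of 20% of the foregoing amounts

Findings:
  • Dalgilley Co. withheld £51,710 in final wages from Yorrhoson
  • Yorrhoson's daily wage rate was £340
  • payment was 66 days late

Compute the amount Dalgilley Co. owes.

£136,344

Liquidated damages (equal amount): £51,710
Penalty days: min(66, 30) = 30
Waiting-time penalty: 30 × £340 = £10,200
Subtotal: £51,710 + £51,710 + £10,200 = £113,620
Attorney fees: 20% of £113,620 = £22,724
Total award: £113,620 + £22,724 = £136,344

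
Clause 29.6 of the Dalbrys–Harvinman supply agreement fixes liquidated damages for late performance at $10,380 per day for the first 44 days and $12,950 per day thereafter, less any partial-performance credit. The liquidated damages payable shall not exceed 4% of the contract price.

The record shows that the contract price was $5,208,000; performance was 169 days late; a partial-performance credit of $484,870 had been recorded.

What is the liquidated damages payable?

$208,320

First 44 days: 44 × $10,380 = $456,720
Remaining days: (169 − 44) × $12,950 = $1,618,750
Accrued per-day damages: $456,720 + $1,618,750 = $2,075,470
Less partial-performance credit: $2,075,470 − $484,870 = $1,590,600
Cap: 4% of $5,208,000 = $208,320
Cap at $208,320: $1,590,600 exceeds the cap → $208,320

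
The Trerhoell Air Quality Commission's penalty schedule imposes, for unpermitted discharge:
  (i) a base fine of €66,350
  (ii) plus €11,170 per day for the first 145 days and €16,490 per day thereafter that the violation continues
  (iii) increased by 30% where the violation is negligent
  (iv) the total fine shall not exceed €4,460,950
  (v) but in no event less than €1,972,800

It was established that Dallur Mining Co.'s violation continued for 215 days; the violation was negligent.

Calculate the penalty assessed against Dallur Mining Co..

Civil penalty: €3,692,390

First 145 days: 145 × €11,170 = €1,619,650
Remaining days: (215 − 145) × €16,490 = €1,154,300
Per-day component: €1,619,650 + €1,154,300 = €2,773,950
Base plus per-day: €66,350 + €2,773,950 = €2,840,300
Enhancement: 30% of €2,840,300 = €852,090
Enhanced fine: €2,840,300 + €852,090 = €3,692,390
Cap at €4,460,950: €3,692,390 is within the cap, no reduction.
Minimum €1,972,800: €3,692,390 meets the minimum, no increase.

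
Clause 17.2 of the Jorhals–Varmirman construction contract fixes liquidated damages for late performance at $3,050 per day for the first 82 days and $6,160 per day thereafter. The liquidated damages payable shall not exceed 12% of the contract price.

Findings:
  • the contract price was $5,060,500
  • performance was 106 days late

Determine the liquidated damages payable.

First 82 days: 82 × $3,050 = $250,100
Remaining days: (106 − 82) × $6,160 = $147,840
Accrued per-day damages: $250,100 + $147,840 = $397,940
Cap: 12% of $5,060,500 = $607,260
Cap at $607,260: $397,940 is within the cap, no reduction.

$397,940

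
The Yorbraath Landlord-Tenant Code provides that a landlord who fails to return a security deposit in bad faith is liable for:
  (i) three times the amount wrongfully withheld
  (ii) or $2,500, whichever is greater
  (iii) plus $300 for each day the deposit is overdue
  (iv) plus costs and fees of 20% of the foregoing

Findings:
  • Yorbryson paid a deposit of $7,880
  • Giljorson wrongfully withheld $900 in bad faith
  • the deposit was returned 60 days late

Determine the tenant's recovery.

$24,840

Trebled: 3 × $900 = $2,700
Minimum $2,500: $2,700 meets the minimum, no increase.
Late-return penalty: 60 × $300 = $18,000
Damages plus late penalty: $2,700 + $18,000 = $20,700
Costs and fees: 20% of $20,700 = $4,140
Total recovery: $20,700 + $4,140 = $24,840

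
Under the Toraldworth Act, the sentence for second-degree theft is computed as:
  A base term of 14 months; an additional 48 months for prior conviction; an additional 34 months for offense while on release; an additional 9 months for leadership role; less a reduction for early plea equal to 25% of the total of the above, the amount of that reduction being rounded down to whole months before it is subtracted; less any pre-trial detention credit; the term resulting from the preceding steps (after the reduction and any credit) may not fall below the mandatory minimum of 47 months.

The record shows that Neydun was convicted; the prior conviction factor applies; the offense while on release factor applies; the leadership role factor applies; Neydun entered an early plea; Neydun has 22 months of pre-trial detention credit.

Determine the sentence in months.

Prior conviction enhancement: +48 months
Offense while on release enhancement: +34 months
Leadership role enhancement: +9 months
Adjusted term: 14 months + 48 months + 34 months + 9 months = 105 months
Early plea reduction: 25% of 105 months = 26 months (rounded down)
After reduction: 105 − 26 = 79 months
Less pre-trial detention credit: 79 months − 22 months = 57 months
Minimum 47 months: 57 months meets the minimum, no increase.

57 months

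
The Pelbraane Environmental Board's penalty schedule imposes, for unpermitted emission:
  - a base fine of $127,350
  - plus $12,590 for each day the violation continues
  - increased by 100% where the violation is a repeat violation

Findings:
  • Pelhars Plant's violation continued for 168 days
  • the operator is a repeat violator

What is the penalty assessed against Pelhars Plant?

Per-day component: 168 × $12,590 = $2,115,120
Base plus per-day: $127,350 + $2,115,120 = $2,242,470
Enhancement: 100% of $2,242,470 = $2,242,470
Enhanced fine: $2,242,470 + $2,242,470 = $4,484,940

Civil penalty: $4,484,940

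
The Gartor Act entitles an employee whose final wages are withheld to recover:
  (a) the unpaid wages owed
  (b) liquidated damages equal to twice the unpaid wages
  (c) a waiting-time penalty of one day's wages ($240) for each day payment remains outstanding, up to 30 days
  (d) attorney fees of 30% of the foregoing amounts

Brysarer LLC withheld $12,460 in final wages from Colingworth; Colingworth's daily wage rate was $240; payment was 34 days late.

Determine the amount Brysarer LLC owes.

$57,954

Doubled: 2 × $12,460 = $24,920
Penalty days: min(34, 30) = 30
Waiting-time penalty: 30 × $240 = $7,200
Subtotal: $12,460 + $24,920 + $7,200 = $44,580
Attorney fees: 30% of $44,580 = $13,374
Total award: $44,580 + $13,374 = $57,954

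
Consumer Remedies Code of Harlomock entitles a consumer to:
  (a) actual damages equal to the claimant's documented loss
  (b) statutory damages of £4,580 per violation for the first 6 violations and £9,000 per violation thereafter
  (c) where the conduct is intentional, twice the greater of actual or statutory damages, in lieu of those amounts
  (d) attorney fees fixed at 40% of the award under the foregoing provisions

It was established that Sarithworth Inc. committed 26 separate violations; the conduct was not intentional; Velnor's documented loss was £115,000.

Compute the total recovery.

£451,472

First 6 violations: 6 × £4,580 = £27,480
Remaining violations: (26 − 6) × £9,000 = £180,000
Statutory damages: £27,480 + £180,000 = £207,480
Conduct not intentional: the in-lieu enhancement does not apply.
Actual plus statutory damages: £115,000 + £207,480 = £322,480
Attorney fees: 40% of £322,480 = £128,992
Total recovery: £322,480 + £128,992 = £451,472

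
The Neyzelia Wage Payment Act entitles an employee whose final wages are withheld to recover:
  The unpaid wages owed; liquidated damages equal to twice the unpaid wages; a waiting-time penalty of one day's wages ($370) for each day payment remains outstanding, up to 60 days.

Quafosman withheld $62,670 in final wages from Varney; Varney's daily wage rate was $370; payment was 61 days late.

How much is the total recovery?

$210,210

Doubled: 2 × $62,670 = $125,340
Penalty days: min(61, 60) = 60
Waiting-time penalty: 60 × $370 = $22,200
Total award: $62,670 + $125,340 + $22,200 = $210,210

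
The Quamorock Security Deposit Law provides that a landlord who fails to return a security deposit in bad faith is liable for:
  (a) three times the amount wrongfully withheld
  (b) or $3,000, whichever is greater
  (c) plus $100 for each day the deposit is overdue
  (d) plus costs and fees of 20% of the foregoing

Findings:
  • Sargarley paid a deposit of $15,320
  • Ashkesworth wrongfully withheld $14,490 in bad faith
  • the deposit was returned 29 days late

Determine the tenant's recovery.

$55,644

Trebled: 3 × $14,490 = $43,470
Minimum $3,000: $43,470 meets the minimum, no increase.
Late-return penalty: 29 × $100 = $2,900
Damages plus late penalty: $43,470 + $2,900 = $46,370
Costs and fees: 20% of $46,370 = $9,274
Total recovery: $46,370 + $9,274 = $55,644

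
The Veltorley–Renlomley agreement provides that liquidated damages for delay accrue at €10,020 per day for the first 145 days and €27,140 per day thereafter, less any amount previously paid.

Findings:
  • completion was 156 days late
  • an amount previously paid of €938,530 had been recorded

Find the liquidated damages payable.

First 145 days: 145 × €10,020 = €1,452,900
Remaining days: (156 − 145) × €27,140 = €298,540
Accrued per-day damages: €1,452,900 + €298,540 = €1,751,440
Less amount previously paid: €1,751,440 − €938,530 = €812,910

€812,910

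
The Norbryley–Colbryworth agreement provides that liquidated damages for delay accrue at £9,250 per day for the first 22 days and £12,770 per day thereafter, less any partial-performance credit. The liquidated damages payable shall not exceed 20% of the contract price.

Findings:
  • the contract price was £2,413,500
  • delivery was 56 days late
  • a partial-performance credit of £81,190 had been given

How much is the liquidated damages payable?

£482,700

First 22 days: 22 × £9,250 = £203,500
Remaining days: (56 − 22) × £12,770 = £434,180
Accrued per-day damages: £203,500 + £434,180 = £637,680
Less partial-performance credit: £637,680 − £81,190 = £556,490
Cap: 20% of £2,413,500 = £482,700
Cap at £482,700: £556,490 exceeds the cap → £482,700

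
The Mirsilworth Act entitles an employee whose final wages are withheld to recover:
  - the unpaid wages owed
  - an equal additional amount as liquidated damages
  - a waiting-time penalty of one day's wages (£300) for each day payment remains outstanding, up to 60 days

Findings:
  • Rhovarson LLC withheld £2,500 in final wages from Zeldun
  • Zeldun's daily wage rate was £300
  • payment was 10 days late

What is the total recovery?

£8,000

Liquidated damages (equal amount): £2,500
Penalty days: min(10, 60) = 10
Waiting-time penalty: 10 × £300 = £3,000
Total award: £2,500 + £2,500 + £3,000 = £8,000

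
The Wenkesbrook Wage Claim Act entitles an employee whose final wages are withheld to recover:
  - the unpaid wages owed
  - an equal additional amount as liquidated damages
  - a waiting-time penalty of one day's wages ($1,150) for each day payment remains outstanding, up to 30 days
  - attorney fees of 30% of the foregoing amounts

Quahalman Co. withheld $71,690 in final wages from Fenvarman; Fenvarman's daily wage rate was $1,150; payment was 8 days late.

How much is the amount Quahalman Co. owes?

Liquidated damages (equal amount): $71,690
Penalty days: min(8, 30) = 8
Waiting-time penalty: 8 × $1,150 = $9,200
Subtotal: $71,690 + $71,690 + $9,200 = $152,580
Attorney fees: 30% of $152,580 = $45,774
Total award: $152,580 + $45,774 = $198,354

$198,354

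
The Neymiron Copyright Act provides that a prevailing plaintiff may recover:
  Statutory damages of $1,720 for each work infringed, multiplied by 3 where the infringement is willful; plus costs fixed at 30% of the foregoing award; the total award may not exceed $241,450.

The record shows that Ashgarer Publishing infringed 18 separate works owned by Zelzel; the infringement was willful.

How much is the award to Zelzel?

Statutory damages: 18 × $1,720 = $30,960
Trebled: 3 × $30,960 = $92,880
Costs: 30% of $92,880 = $27,864
Award plus costs: $92,880 + $27,864 = $120,744
Cap at $241,450: $120,744 is within the cap, no reduction.

Award: $120,744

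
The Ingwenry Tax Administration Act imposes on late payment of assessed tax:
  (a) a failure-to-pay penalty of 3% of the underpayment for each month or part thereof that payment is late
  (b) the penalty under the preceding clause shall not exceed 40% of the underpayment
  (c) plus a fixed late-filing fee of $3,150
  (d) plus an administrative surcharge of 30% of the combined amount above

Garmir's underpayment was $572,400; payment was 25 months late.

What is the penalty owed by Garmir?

Accrued rate: 3% × 25 = 75%, capped at 40% → 40%
Failure-to-pay penalty: 40% of $572,400 = $228,960
Penalty before surcharge: $228,960 + $3,150 = $232,110
Administrative surcharge: 30% of $232,110 = $69,633
Total penalty: $232,110 + $69,633 = $301,743

$301,743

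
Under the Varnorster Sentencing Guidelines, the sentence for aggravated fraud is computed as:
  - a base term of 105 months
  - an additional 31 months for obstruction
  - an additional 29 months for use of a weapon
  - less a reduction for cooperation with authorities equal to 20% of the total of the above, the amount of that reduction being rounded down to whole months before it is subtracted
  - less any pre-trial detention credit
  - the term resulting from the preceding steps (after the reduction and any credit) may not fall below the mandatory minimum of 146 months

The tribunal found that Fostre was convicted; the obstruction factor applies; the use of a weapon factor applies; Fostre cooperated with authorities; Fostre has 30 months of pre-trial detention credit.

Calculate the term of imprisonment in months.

146 months

Obstruction enhancement: +31 months
Use of a weapon enhancement: +29 months
Adjusted term: 105 months + 31 months + 29 months = 165 months
Cooperation with authorities reduction: 20% of 165 months = 33 months (rounded down)
After reduction: 165 − 33 = 132 months
Less pre-trial detention credit: 132 months − 30 months = 102 months
Minimum 146 months: 102 months is below the minimum → 146 months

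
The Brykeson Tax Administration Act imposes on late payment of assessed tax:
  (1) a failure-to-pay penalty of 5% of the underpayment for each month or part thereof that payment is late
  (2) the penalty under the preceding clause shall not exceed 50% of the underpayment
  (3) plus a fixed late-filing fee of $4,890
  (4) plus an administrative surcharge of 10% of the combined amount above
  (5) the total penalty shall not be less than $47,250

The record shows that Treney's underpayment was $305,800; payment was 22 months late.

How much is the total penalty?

Accrued rate: 5% × 22 = 110%, capped at 50% → 50%
Failure-to-pay penalty: 50% of $305,800 = $152,900
Penalty before surcharge: $152,900 + $4,890 = $157,790
Administrative surcharge: 10% of $157,790 = $15,779
Total penalty: $157,790 + $15,779 = $173,569
Minimum $47,250: $173,569 meets the minimum, no increase.

$173,569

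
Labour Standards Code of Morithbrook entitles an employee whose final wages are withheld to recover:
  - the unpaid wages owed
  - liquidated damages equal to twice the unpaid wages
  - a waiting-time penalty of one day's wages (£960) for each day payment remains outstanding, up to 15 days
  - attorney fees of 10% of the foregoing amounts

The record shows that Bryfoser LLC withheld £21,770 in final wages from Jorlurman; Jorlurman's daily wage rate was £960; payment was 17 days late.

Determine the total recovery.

Doubled: 2 × £21,770 = £43,540
Penalty days: min(17, 15) = 15
Waiting-time penalty: 15 × £960 = £14,400
Subtotal: £21,770 + £43,540 + £14,400 = £79,710
Attorney fees: 10% of £79,710 = £7,971
Total award: £79,710 + £7,971 = £87,681

£87,681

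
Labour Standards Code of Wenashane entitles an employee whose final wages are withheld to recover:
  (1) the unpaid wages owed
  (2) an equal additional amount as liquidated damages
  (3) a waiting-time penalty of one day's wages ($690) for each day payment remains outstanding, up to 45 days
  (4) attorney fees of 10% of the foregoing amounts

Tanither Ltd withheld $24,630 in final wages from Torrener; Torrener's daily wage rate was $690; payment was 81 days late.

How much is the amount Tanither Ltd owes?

Liquidated damages (equal amount): $24,630
Penalty days: min(81, 45) = 45
Waiting-time penalty: 45 × $690 = $31,050
Subtotal: $24,630 + $24,630 + $31,050 = $80,310
Attorney fees: 10% of $80,310 = $8,031
Total award: $80,310 + $8,031 = $88,341

$88,341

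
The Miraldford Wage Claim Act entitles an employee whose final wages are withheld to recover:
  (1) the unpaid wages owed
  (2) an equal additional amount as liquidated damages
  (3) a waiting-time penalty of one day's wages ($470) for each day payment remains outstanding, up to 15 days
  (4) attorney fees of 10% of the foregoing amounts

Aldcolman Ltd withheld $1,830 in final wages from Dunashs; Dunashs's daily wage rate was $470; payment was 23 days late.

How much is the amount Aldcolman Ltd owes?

Liquidated damages (equal amount): $1,830
Penalty days: min(23, 15) = 15
Waiting-time penalty: 15 × $470 = $7,050
Subtotal: $1,830 + $1,830 + $7,050 = $10,710
Attorney fees: 10% of $10,710 = $1,071
Total award: $10,710 + $1,071 = $11,781

Total award: $11,781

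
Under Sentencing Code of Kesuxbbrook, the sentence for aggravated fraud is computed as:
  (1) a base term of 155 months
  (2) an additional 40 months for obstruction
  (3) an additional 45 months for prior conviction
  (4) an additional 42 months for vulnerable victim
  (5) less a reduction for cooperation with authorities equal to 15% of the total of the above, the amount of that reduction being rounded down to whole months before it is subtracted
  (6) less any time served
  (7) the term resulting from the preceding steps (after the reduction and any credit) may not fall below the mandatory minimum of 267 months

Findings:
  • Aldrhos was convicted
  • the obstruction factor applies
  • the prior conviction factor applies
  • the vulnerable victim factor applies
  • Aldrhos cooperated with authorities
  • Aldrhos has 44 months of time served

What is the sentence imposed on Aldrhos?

267 months

Obstruction enhancement: +40 months
Prior conviction enhancement: +45 months
Vulnerable victim enhancement: +42 months
Adjusted term: 155 months + 40 months + 45 months + 42 months = 282 months
Cooperation with authorities reduction: 15% of 282 months = 42 months (rounded down)
After reduction: 282 − 42 = 240 months
Less time served: 240 months − 44 months = 196 months
Minimum 267 months: 196 months is below the minimum → 267 months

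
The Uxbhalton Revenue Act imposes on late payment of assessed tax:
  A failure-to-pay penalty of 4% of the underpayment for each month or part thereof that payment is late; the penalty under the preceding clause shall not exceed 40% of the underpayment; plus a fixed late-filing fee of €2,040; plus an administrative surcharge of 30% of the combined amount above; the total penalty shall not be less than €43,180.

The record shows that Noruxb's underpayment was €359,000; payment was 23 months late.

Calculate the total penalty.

€189,332

Accrued rate: 4% × 23 = 92%, capped at 40% → 40%
Failure-to-pay penalty: 40% of €359,000 = €143,600
Penalty before surcharge: €143,600 + €2,040 = €145,640
Administrative surcharge: 30% of €145,640 = €43,692
Total penalty: €145,640 + €43,692 = €189,332
Minimum €43,180: €189,332 meets the minimum, no increase.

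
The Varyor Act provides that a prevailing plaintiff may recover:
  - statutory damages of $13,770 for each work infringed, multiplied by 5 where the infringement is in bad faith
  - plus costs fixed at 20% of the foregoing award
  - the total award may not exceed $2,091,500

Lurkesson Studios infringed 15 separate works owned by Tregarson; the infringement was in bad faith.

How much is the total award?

$1,239,300

Statutory damages: 15 × $13,770 = $206,550
Multiplied by 5: 5 × $206,550 = $1,032,750
Costs: 20% of $1,032,750 = $206,550
Award plus costs: $1,032,750 + $206,550 = $1,239,300
Cap at $2,091,500: $1,239,300 is within the cap, no reduction.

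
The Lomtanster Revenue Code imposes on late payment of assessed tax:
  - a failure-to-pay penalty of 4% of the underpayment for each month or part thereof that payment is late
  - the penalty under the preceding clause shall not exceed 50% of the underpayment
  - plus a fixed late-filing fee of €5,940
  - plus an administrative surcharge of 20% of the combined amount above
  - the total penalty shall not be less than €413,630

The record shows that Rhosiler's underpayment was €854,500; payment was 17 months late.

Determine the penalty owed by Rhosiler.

Penalty: €519,828

Accrued rate: 4% × 17 = 68%, capped at 50% → 50%
Failure-to-pay penalty: 50% of €854,500 = €427,250
Penalty before surcharge: €427,250 + €5,940 = €433,190
Administrative surcharge: 20% of €433,190 = €86,638
Total penalty: €433,190 + €86,638 = €519,828
Minimum €413,630: €519,828 meets the minimum, no increase.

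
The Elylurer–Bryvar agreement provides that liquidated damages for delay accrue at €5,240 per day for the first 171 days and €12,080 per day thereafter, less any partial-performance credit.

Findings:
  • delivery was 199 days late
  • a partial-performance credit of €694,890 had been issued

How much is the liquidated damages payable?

€539,390

First 171 days: 171 × €5,240 = €896,040
Remaining days: (199 − 171) × €12,080 = €338,240
Accrued per-day damages: €896,040 + €338,240 = €1,234,280
Less partial-performance credit: €1,234,280 − €694,890 = €539,390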